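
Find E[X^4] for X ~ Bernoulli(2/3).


For Bernoulli: X in {0,1}
E[X^4] = 0^4*(1-2/3) + 1^4*2/3 = 2/3

2/3


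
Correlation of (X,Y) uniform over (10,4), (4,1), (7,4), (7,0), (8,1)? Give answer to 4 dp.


Cov(X,Y) = 1.6000, Var(X) = 3.7600, Var(Y) = 2.8000
rho = Cov/(sqrt(VarX)*sqrt(VarY)) = 0.4931

0.4931


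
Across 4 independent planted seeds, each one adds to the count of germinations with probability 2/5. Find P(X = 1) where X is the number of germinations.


P(X=1) = C(4,1) * p^1 * (1-p)^3
= 4 * 2/5 * 27/125
= 216/625

216/625


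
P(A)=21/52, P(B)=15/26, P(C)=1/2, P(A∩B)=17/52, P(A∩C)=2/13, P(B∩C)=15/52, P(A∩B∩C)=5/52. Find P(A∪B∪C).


P(A∪B∪C) = P(A)+P(B)+P(C) - P(AB)-P(AC)-P(BC) + P(ABC)
= 21/52+15/26+1/2 - 17/52-2/13-15/52 + 5/52
= 21/26

21/26


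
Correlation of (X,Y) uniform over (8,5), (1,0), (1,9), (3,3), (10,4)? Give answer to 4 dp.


Cov(X,Y) = 0.2800, Var(X) = 13.8400, Var(Y) = 8.5600
rho = Cov/(sqrt(VarX)*sqrt(VarY)) = 0.0257

0.0257


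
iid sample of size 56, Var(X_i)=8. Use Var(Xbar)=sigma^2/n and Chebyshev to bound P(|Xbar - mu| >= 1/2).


Var(Xbar) = Var(X)/n = 8/56
Chebyshev: P(|Xbar-mu| >= 1/2) <= Var(Xbar)/(1/2)^2 = (1/7)/(1/4) = 4/7

4/7


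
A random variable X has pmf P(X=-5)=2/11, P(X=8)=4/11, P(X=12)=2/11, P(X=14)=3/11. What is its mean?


E[X] = sum(x * P(x))
= -5*2/11 + 8*4/11 + 12*2/11 + 14*3/11
= 8

8


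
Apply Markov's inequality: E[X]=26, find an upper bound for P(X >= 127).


Markov: P(X >= a) <= E[X]/a
P(X >= 127) <= 26/127

26/127


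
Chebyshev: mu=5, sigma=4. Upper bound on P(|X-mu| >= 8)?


k = 8/4 = 2
Chebyshev: P(|X-mu| >= k*sigma) <= 1/k^2 = 1/2^2 = 1/4

1/4


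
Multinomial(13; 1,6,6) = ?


13! = 6227020800
Denominator: 1!=1 * 6!=720 * 6!=720
Coefficient = 6227020800 / 518400 = 12012

12012


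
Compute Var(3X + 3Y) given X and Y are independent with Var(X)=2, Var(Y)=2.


Independence => Cov(X,Y)=0
Var(3X + 3Y) = 3^2*Var(X) + 3^2*Var(Y)
= 9*2 + 9*2 = 36

36


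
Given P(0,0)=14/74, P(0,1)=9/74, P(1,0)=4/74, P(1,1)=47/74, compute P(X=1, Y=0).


Read from table: P(X=1, Y=0) = 4/74 = 2/37

2/37


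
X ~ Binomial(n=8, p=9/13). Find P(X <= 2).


P(X<=2) = P(X=0) + P(X=1) + P(X=2)
= 65536/815730721 + 1179648/815730721 + 9289728/815730721
= 10534912/815730721

10534912/815730721


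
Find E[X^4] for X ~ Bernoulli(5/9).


For Bernoulli: X in {0,1}
E[X^4] = 0^4*(1-5/9) + 1^4*5/9 = 5/9

5/9


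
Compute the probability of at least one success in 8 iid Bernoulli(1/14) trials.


P(at least one) = 1 - P(none)
P(none) = (1 - 1/14)^8 = (13/14)^8 = 815730721/1475789056
P(at least one) = 1 - 815730721/1475789056 = 660058335/1475789056

660058335/1475789056


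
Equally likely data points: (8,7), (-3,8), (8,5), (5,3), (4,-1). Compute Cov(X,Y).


E[X]=22/5, E[Y]=22/5, E[XY]=83/5
Cov(X,Y) = E[XY] - E[X]E[Y] = 83/5 - 22/5*22/5 = -69/25

-69/25


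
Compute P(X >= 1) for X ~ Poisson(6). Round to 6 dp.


P(X>=1) = 1 - P(X<=0) = 1 - (e^(-6)*6^0/0!)
≈ 1 - 0.0024787522 = 0.9975212478
≈ 0.997521

0.997521


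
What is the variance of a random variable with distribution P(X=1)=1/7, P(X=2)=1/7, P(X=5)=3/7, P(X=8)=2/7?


E[X] = 34/7, E[X^2] = 208/7
Var(X) = E[X^2] - (E[X])^2 = 208/7 - (34/7)^2 = 300/49

300/49


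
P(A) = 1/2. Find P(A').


P(A') = 1 - P(A) = 1 - 1/2 = 1/2

1/2


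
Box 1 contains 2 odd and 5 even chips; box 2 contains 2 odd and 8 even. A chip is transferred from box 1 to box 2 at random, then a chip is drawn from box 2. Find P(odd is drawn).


P(transfer odd) = 2/7; P(transfer even) = 5/7
If odd transferred: Urn II has 3 odd of 11, so P(odd|odd moved) = 3/11
If even transferred: Urn II has 2 odd of 11, so P(odd|even moved) = 2/11
By total probability: P(odd) = 2/7*3/11 + 5/7*2/11 = 16/77

16/77


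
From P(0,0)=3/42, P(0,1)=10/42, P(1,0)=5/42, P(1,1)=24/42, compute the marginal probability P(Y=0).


P(Y=0) = P(0,0)+P(1,0) = 3/42 + 5/42 = 8/42 = 4/21

4/21


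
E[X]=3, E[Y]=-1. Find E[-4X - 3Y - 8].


E[-4X - 3Y - 8] = -4*E[X] - 3*E[Y] - 8
= (-4)*(3) + (-3)*(-1) + (-8)
= -12 + 3 - 8 = -17

-17


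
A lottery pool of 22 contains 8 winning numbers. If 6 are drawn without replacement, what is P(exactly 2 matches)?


P(X=2) = C(8,2)*C(14,4) / C(22,6)
= 28*1001 / 74613
= 28028/74613 = 364/969

364/969


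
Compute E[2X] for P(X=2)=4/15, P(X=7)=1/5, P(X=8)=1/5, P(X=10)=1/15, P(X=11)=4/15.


E[2X] = sum(g(x)*P(x))
= 4*4/15 + 14*1/5 + 16*1/5 + 20*1/15 + 22*4/15
= 214/15

214/15


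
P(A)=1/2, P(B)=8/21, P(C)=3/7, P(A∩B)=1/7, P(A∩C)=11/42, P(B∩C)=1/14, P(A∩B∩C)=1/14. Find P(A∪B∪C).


P(A∪B∪C) = P(A)+P(B)+P(C) - P(AB)-P(AC)-P(BC) + P(ABC)
= 1/2+8/21+3/7 - 1/7-11/42-1/14 + 1/14
= 19/21

19/21


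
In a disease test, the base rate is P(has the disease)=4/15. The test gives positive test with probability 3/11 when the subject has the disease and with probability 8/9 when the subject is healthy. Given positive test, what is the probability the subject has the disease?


P(A) = P(A|B)P(B) + P(A|B')P(B') = 3/11*4/15 + 8/9*11/15 = 1076/1485
P(B|A) = P(A|B)P(B)/P(A) = (4/55)/(1076/1485) = 27/269

27/269


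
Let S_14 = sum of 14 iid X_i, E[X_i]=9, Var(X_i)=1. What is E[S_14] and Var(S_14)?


E[S_n] = n*mu = 14*9 = 126
Var(S_n) = n*sigma^2 = 14*1 = 14

E[S_14]=126, Var(S_14)=14


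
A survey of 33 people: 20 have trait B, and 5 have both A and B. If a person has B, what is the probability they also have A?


P(A|B) = P(A∩B)/P(B) = (5/33)/(20/33) = 5/20 = 1/4

1/4


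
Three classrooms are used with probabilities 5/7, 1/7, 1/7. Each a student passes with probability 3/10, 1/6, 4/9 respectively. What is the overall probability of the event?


P(A) = P(A|B1)P(B1) + P(A|B2)P(B2) + P(A|B3)P(B3)
= 3/10*5/7 + 1/6*1/7 + 4/9*1/7
= 3/14 + 1/42 + 4/63 = 19/63

19/63


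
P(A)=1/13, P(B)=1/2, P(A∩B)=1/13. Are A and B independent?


P(A)*P(B) = 1/13*1/2 = 1/26
P(A∩B) = 1/13 != 1/26, so not independent

No, A and B are not independent


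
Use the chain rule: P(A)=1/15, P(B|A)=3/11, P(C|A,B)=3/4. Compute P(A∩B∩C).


P(A∩B∩C) = P(A) * P(B|A) * P(C|A∩B)
= 1/15 * 3/11 * 3/4
= 1/55 * 3/4 = 3/220

3/220


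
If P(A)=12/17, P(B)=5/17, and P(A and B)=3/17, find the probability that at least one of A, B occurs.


P(A∪B) = P(A) + P(B) - P(A∩B)
= 12/17 + 5/17 - 3/17 = 14/17

14/17


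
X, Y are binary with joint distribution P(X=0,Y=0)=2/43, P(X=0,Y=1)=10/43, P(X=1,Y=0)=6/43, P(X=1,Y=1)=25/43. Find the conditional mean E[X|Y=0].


P(Y=0) = 8/43
E[X|Y=0] = (0*2 + 1*6)/8 = 6/8 = 3/4

3/4


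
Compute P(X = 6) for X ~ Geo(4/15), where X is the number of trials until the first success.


P(X=6) = (1-p)^5 * p = (11/15)^5 * 4/15
= 161051/759375 * 4/15 = 644204/11390625

644204/11390625


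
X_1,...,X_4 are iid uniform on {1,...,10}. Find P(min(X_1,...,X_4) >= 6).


P(min >= 6) = P(all X_i >= 6) = (P(X_1 >= 6))^4
= (5/10)^4 = (1/2)^4 = 1/16

1/16


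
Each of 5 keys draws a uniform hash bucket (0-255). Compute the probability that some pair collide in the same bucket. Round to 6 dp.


P(all different) = prod((256-i)/256 for i=0..4) = 0.961469
P(at least one match) = 1 - 0.961469 = 0.038531

0.038531


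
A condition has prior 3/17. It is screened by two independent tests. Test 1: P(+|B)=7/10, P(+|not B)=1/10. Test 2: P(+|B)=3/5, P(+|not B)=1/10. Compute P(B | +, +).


After test 1: P(+) = 7/10*3/17 + 1/10*14/17 = 7/34
P(B|+) = (21/170)/(7/34) = 3/5
After test 2 (use post1 as new prior): P(+) = 3/5*3/5 + 1/10*2/5 = 2/5
P(B|+,+) = (9/25)/(2/5) = 9/10

9/10


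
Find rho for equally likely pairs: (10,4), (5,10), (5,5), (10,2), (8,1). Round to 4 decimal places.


Cov(X,Y) = -4.8400, Var(X) = 5.0400, Var(Y) = 9.8400
rho = Cov/(sqrt(VarX)*sqrt(VarY)) = -0.6873

-0.6873


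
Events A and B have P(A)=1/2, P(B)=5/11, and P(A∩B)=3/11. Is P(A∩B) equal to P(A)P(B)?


P(A)*P(B) = 1/2*5/11 = 5/22
P(A∩B) = 3/11 != 5/22, so not independent

No, A and B are not independent


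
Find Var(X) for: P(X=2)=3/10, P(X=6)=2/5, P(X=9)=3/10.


E[X] = 57/10, E[X^2] = 399/10
Var(X) = E[X^2] - (E[X])^2 = 399/10 - (57/10)^2 = 741/100

741/100


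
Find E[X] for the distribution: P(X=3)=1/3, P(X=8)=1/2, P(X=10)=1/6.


E[X] = sum(x * P(x))
= 3*1/3 + 8*1/2 + 10*1/6
= 20/3

20/3


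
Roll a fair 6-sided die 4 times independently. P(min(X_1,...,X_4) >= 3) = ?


P(min >= 3) = P(all X_i >= 3) = (P(X_1 >= 3))^4
= (4/6)^4 = (2/3)^4 = 16/81

16/81


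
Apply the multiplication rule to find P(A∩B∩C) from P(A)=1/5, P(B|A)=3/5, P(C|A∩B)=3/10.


P(A∩B∩C) = P(A) * P(B|A) * P(C|A∩B)
= 1/5 * 3/5 * 3/10
= 3/25 * 3/10 = 9/250

9/250


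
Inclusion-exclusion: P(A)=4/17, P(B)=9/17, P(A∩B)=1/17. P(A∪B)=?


P(A∪B) = P(A) + P(B) - P(A∩B)
= 4/17 + 9/17 - 1/17 = 12/17

12/17


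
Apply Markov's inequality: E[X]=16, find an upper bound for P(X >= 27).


Markov: P(X >= a) <= E[X]/a
P(X >= 27) <= 16/27

16/27


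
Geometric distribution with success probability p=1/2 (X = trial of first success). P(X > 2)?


P(X > 2) = P(first 2 trials all fail) = (1-p)^2 = (1/2)^2 = 1/4

1/4


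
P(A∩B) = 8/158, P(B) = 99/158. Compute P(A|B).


P(A|B) = P(A∩B)/P(B) = (8/158)/(99/158) = 8/99

8/99


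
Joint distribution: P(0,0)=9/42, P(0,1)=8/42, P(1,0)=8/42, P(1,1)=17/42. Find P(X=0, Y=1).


Read from table: P(X=0, Y=1) = 8/42 = 4/21

4/21


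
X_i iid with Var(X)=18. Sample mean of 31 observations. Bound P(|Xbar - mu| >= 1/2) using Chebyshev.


Var(Xbar) = Var(X)/n = 18/31
Chebyshev: P(|Xbar-mu| >= 1/2) <= Var(Xbar)/(1/2)^2 = (18/31)/(1/4) = 72/31
Bound exceeds 1, so trivial bound: 1

1


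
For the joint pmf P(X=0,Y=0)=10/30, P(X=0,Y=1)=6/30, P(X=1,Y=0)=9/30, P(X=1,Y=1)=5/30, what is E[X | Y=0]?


P(Y=0) = 19/30
E[X|Y=0] = (0*10 + 1*9)/19 = 9/19

9/19


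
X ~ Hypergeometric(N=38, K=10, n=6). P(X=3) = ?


P(X=3) = C(10,3)*C(28,3) / C(38,6)
= 120*3276 / 2760681
= 393120/2760681 = 18720/131461

18720/131461


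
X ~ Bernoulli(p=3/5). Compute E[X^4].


For Bernoulli: X in {0,1}
E[X^4] = 0^4*(1-3/5) + 1^4*3/5 = 3/5

3/5


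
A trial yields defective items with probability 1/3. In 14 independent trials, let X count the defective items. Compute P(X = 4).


P(X=4) = C(14,4) * p^4 * (1-p)^10
= 1001 * 1/81 * 1024/59049
= 1025024/4782969

1025024/4782969


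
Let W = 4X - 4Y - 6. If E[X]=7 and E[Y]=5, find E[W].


E[4X - 4Y - 6] = 4*E[X] - 4*E[Y] - 6
= (4)*(7) + (-4)*(5) + (-6)
= 28 - 20 - 6 = 2

2


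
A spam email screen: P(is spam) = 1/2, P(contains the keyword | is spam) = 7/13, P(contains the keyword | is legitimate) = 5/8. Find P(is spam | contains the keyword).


P(A) = P(A|B)P(B) + P(A|B')P(B') = 7/13*1/2 + 5/8*1/2 = 121/208
P(B|A) = P(A|B)P(B)/P(A) = (7/26)/(121/208) = 56/121

56/121


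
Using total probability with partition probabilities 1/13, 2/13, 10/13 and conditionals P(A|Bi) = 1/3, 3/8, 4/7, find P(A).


P(A) = P(A|B1)P(B1) + P(A|B2)P(B2) + P(A|B3)P(B3)
= 1/3*1/13 + 3/8*2/13 + 4/7*10/13
= 1/39 + 3/52 + 40/91 = 571/1092

571/1092


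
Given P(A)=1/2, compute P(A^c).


P(A') = 1 - P(A) = 1 - 1/2 = 1/2

1/2


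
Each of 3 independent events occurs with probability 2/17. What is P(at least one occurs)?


P(at least one) = 1 - P(none)
P(none) = (1 - 2/17)^3 = (15/17)^3 = 3375/4913
P(at least one) = 1 - 3375/4913 = 1538/4913

1538/4913


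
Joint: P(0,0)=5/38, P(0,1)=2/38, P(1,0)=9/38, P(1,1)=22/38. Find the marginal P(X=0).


P(X=0) = P(0,0)+P(0,1) = 5/38 + 2/38 = 7/38

7/38


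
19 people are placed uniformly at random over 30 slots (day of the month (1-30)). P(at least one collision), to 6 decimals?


P(all different) = prod((30-i)/30 for i=0..18) = 0.000572
P(at least one match) = 1 - 0.000572 = 0.999428

0.999428


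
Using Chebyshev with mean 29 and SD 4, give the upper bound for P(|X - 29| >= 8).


k = 8/4 = 2
Chebyshev: P(|X-mu| >= k*sigma) <= 1/k^2 = 1/2^2 = 1/4

1/4


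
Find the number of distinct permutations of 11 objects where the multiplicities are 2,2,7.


11! = 39916800
Denominator: 2!=2 * 2!=2 * 7!=5040
Coefficient = 39916800 / 20160 = 1980

1980


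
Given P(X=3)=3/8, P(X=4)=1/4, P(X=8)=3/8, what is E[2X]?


E[2X] = sum(g(x)*P(x))
= 6*3/8 + 8*1/4 + 16*3/8
= 41/4

41/4


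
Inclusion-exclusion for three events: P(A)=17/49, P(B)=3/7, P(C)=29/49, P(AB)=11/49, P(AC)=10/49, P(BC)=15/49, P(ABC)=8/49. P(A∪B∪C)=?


P(A∪B∪C) = P(A)+P(B)+P(C) - P(AB)-P(AC)-P(BC) + P(ABC)
= 17/49+3/7+29/49 - 11/49-10/49-15/49 + 8/49
= 39/49

39/49


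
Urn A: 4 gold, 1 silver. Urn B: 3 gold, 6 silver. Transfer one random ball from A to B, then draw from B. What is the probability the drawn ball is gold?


P(transfer gold) = 4/5; P(transfer silver) = 1/5
If gold transferred: Urn II has 4 gold of 10, so P(gold|gold moved) = 2/5
If silver transferred: Urn II has 3 gold of 10, so P(gold|silver moved) = 3/10
By total probability: P(gold) = 4/5*2/5 + 1/5*3/10 = 19/50

19/50


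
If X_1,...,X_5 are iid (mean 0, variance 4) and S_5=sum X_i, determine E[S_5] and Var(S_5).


E[S_n] = n*mu = 5*0 = 0
Var(S_n) = n*sigma^2 = 5*4 = 20

E[S_5]=0, Var(S_5)=20


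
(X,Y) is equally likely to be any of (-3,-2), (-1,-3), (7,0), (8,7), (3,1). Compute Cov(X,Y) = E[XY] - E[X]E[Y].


E[X]=14/5, E[Y]=3/5, E[XY]=68/5
Cov(X,Y) = E[XY] - E[X]E[Y] = 68/5 - 14/5*3/5 = 298/25

298/25


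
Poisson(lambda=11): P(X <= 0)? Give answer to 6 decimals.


P(X<=0) = e^(-11)*11^0/0!
≈ 0.0000167017
≈ 0.000017

0.000017


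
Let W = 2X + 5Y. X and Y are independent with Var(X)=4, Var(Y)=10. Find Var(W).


Independence => Cov(X,Y)=0
Var(2X + 5Y) = 2^2*Var(X) + 5^2*Var(Y)
= 4*4 + 25*10 = 266

266


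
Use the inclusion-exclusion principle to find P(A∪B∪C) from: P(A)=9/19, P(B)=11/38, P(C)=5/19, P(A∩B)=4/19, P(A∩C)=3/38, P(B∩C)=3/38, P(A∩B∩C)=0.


P(A∪B∪C) = P(A)+P(B)+P(C) - P(AB)-P(AC)-P(BC) + P(ABC)
= 9/19+11/38+5/19 - 4/19-3/38-3/38 + 0
= 25/38

25/38


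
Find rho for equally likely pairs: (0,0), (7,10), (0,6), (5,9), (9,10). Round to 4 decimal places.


Cov(X,Y) = 11.6000, Var(X) = 13.3600, Var(Y) = 14.4000
rho = Cov/(sqrt(VarX)*sqrt(VarY)) = 0.8363

0.8363


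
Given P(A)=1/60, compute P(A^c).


P(A') = 1 - P(A) = 1 - 1/60 = 59/60

59/60


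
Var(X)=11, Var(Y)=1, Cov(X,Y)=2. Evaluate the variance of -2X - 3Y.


Var(-2X - 3Y) = (-2)^2*Var(X) + (-3)^2*Var(Y) + 2*(-2)*(-3)*Cov(X,Y)
= 4*11 + 9*1 + 12*2
= 44 + 9 + 24 = 77

77


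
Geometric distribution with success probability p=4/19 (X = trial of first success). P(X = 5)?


P(X=5) = (1-p)^4 * p = (15/19)^4 * 4/19
= 50625/130321 * 4/19 = 202500/2476099

202500/2476099


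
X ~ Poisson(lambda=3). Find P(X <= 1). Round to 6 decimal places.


P(X<=1) = e^(-3)*3^0/0! + e^(-3)*3^1/1!
≈ 0.0497870684 + 0.1493612051
= 0.1991482735
≈ 0.199148

0.199148


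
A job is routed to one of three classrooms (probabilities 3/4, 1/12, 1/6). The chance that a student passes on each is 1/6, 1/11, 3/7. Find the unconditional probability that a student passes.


P(A) = P(A|B1)P(B1) + P(A|B2)P(B2) + P(A|B3)P(B3)
= 1/6*3/4 + 1/11*1/12 + 3/7*1/6
= 1/8 + 1/132 + 1/14 = 377/1848

377/1848


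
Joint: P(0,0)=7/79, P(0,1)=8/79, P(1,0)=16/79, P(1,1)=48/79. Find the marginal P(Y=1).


P(Y=1) = P(0,1)+P(1,1) = 8/79 + 48/79 = 56/79

56/79


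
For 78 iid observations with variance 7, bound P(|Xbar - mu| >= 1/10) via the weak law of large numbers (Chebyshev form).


Var(Xbar) = Var(X)/n = 7/78
Chebyshev: P(|Xbar-mu| >= 1/10) <= Var(Xbar)/(1/10)^2 = (7/78)/(1/100) = 350/39
Bound exceeds 1, so trivial bound: 1

1


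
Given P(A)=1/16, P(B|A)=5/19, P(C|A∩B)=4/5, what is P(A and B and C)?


P(A∩B∩C) = P(A) * P(B|A) * P(C|A∩B)
= 1/16 * 5/19 * 4/5
= 5/304 * 4/5 = 1/76

1/76


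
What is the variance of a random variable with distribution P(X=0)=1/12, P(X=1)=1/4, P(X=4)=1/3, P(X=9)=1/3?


E[X] = 55/12, E[X^2] = 391/12
Var(X) = E[X^2] - (E[X])^2 = 391/12 - (55/12)^2 = 1667/144

1667/144


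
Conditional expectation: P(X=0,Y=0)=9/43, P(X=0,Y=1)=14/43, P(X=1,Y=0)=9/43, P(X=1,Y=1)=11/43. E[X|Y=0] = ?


P(Y=0) = 18/43
E[X|Y=0] = (0*9 + 1*9)/18 = 9/18 = 1/2

1/2


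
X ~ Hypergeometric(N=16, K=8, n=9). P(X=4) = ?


P(X=4) = C(8,4)*C(8,5) / C(16,9)
= 70*56 / 11440
= 3920/11440 = 49/143

49/143


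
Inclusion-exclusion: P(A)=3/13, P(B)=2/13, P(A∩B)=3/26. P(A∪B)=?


P(A∪B) = P(A) + P(B) - P(A∩B)
= 3/13 + 2/13 - 3/26 = 7/26

7/26


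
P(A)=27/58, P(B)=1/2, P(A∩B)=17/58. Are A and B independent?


P(A)*P(B) = 27/58*1/2 = 27/116
P(A∩B) = 17/58 != 27/116, so not independent

No, A and B are not independent


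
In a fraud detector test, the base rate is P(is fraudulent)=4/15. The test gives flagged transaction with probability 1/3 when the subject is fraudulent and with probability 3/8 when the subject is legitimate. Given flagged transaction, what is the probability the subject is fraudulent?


P(A) = P(A|B)P(B) + P(A|B')P(B') = 1/3*4/15 + 3/8*11/15 = 131/360
P(B|A) = P(A|B)P(B)/P(A) = (4/45)/(131/360) = 32/131

32/131


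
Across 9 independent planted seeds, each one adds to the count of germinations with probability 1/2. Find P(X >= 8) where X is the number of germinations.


P(X>=8) = P(X=8) + P(X=9)
= 9/512 + 1/512
= 5/256

5/256


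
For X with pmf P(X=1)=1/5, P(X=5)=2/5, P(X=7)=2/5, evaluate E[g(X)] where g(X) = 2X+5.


E[2X+5] = sum(g(x)*P(x))
= 7*1/5 + 15*2/5 + 19*2/5
= 15

15


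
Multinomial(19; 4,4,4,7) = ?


19! = 121645100408832000
Denominator: 4!=24 * 4!=24 * 4!=24 * 7!=5040
Coefficient = 121645100408832000 / 69672960 = 1745944200

1745944200


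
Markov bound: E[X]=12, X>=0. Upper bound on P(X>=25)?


Markov: P(X >= a) <= E[X]/a
P(X >= 25) <= 12/25

12/25


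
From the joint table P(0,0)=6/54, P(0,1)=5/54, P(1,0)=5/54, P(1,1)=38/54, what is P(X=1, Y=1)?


Read from table: P(X=1, Y=1) = 38/54 = 19/27

19/27


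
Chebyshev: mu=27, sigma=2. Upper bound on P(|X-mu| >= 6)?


k = 6/2 = 3
Chebyshev: P(|X-mu| >= k*sigma) <= 1/k^2 = 1/3^2 = 1/9

1/9


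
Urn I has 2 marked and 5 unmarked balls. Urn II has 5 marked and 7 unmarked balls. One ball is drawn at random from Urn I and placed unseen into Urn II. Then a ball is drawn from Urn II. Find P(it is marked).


P(transfer marked) = 2/7; P(transfer unmarked) = 5/7
If marked transferred: Urn II has 6 marked of 13, so P(marked|marked moved) = 6/13
If unmarked transferred: Urn II has 5 marked of 13, so P(marked|unmarked moved) = 5/13
By total probability: P(marked) = 2/7*6/13 + 5/7*5/13 = 37/91

37/91


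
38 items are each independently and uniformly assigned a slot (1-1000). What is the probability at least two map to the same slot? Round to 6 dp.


P(all different) = prod((1000-i)/1000 for i=0..37) = 0.490683
P(at least one match) = 1 - 0.490683 = 0.509317

0.509317


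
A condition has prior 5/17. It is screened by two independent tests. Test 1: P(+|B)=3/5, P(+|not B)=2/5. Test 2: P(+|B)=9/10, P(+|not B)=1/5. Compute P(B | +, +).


After test 1: P(+) = 3/5*5/17 + 2/5*12/17 = 39/85
P(B|+) = (3/17)/(39/85) = 5/13
After test 2 (use post1 as new prior): P(+) = 9/10*5/13 + 1/5*8/13 = 61/130
P(B|+,+) = (9/26)/(61/130) = 45/61

45/61


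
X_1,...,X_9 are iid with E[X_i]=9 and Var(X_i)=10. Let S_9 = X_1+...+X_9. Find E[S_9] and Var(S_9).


E[S_n] = n*mu = 9*9 = 81
Var(S_n) = n*sigma^2 = 9*10 = 90

E[S_9]=81, Var(S_9)=90


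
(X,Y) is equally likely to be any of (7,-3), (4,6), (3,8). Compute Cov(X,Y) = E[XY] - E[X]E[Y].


E[X]=14/3, E[Y]=11/3, E[XY]=9
Cov(X,Y) = E[XY] - E[X]E[Y] = 9 - 14/3*11/3 = -73/9

-73/9


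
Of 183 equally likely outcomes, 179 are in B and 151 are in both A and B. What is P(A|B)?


P(A|B) = P(A∩B)/P(B) = (151/183)/(179/183) = 151/179

151/179


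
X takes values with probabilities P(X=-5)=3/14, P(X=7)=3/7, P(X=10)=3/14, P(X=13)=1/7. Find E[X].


E[X] = sum(x * P(x))
= -5*3/14 + 7*3/7 + 10*3/14 + 13*1/7
= 83/14

83/14


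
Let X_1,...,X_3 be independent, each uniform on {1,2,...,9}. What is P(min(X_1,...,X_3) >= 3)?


P(min >= 3) = P(all X_i >= 3) = (P(X_1 >= 3))^3
= (7/9)^3 = 343/729

343/729


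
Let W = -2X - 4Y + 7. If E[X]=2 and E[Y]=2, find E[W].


E[-2X - 4Y + 7] = -2*E[X] - 4*E[Y] + 7
= (-2)*(2) + (-4)*(2) + (7)
= -4 - 8 + 7 = -5

-5


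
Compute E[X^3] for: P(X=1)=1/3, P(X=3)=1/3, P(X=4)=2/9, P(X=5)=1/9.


E[X^3] = sum(x^3 * P(x))
= 1*1/3 + 27*1/3 + 64*2/9 + 125*1/9
= 337/9

337/9


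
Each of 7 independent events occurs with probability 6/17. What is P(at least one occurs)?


P(at least one) = 1 - P(none)
P(none) = (1 - 6/17)^7 = (11/17)^7 = 19487171/410338673
P(at least one) = 1 - 19487171/410338673 = 390851502/410338673

390851502/410338673


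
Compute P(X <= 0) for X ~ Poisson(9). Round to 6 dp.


P(X<=0) = e^(-9)*9^0/0!
≈ 0.0001234098
≈ 0.000123

0.000123


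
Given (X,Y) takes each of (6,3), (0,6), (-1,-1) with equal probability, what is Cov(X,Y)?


E[X]=5/3, E[Y]=8/3, E[XY]=19/3
Cov(X,Y) = E[XY] - E[X]E[Y] = 19/3 - 5/3*8/3 = 17/9

17/9


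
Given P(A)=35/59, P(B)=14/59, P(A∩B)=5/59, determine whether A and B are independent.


P(A)*P(B) = 35/59*14/59 = 490/3481
P(A∩B) = 5/59 != 490/3481, so not independent

No, A and B are not independent


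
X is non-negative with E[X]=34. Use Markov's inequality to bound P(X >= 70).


Markov: P(X >= a) <= E[X]/a
P(X >= 70) <= 34/70 = 17/35

17/35


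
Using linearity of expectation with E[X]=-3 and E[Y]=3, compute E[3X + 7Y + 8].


E[3X + 7Y + 8] = 3*E[X] + 7*E[Y] + 8
= (3)*(-3) + (7)*(3) + (8)
= -9 + 21 + 8 = 20

20


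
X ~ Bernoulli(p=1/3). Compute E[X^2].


For Bernoulli: X in {0,1}
E[X^2] = 0^2*(1-1/3) + 1^2*1/3 = 1/3

1/3


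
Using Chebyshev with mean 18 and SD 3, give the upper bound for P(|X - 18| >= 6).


k = 6/3 = 2
Chebyshev: P(|X-mu| >= k*sigma) <= 1/k^2 = 1/2^2 = 1/4

1/4


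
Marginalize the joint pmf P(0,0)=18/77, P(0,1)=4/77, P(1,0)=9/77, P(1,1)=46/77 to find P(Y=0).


P(Y=0) = P(0,0)+P(1,0) = 18/77 + 9/77 = 27/77

27/77


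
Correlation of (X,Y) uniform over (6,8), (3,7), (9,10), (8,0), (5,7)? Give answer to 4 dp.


Cov(X,Y) = -0.8800, Var(X) = 4.5600, Var(Y) = 11.4400
rho = Cov/(sqrt(VarX)*sqrt(VarY)) = -0.1218

-0.1218


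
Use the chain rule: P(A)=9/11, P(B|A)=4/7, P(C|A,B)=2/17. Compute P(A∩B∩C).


P(A∩B∩C) = P(A) * P(B|A) * P(C|A∩B)
= 9/11 * 4/7 * 2/17
= 36/77 * 2/17 = 72/1309

72/1309


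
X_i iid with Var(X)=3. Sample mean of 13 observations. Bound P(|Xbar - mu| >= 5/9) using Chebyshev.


Var(Xbar) = Var(X)/n = 3/13
Chebyshev: P(|Xbar-mu| >= 5/9) <= Var(Xbar)/(5/9)^2 = (3/13)/(25/81) = 243/325

243/325


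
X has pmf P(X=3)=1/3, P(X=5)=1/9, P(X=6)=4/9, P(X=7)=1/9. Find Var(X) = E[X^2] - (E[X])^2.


E[X] = 5, E[X^2] = 245/9
Var(X) = E[X^2] - (E[X])^2 = 245/9 - (5)^2 = 20/9

20/9


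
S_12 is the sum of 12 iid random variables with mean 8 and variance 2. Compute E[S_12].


E[S_n] = n*E[X_1] = 12*8 = 96

96


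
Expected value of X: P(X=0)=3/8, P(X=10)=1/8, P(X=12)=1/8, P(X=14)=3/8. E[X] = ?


E[X] = sum(x * P(x))
= 0*3/8 + 10*1/8 + 12*1/8 + 14*3/8
= 8

8


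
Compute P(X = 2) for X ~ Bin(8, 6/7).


P(X=2) = C(8,2) * p^2 * (1-p)^6
= 28 * 36/49 * 1/117649
= 144/823543

144/823543


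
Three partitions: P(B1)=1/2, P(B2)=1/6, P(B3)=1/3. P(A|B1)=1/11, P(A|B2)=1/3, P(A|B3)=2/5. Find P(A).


P(A) = P(A|B1)P(B1) + P(A|B2)P(B2) + P(A|B3)P(B3)
= 1/11*1/2 + 1/3*1/6 + 2/5*1/3
= 1/22 + 1/18 + 2/15 = 116/495

116/495


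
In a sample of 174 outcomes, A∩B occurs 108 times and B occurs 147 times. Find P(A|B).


P(A|B) = P(A∩B)/P(B) = (108/174)/(147/174) = 108/147 = 36/49

36/49


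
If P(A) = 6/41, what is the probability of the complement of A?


P(A') = 1 - P(A) = 1 - 6/41 = 35/41

35/41


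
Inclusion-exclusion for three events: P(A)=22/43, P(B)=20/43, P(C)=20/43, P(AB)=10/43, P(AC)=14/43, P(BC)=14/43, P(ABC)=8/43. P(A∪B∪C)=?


P(A∪B∪C) = P(A)+P(B)+P(C) - P(AB)-P(AC)-P(BC) + P(ABC)
= 22/43+20/43+20/43 - 10/43-14/43-14/43 + 8/43
= 32/43

32/43


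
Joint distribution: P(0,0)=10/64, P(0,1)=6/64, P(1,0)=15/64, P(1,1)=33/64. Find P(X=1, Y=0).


Read from table: P(X=1, Y=0) = 15/64

15/64


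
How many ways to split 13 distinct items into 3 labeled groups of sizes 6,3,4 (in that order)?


13! = 6227020800
Denominator: 6!=720 * 3!=6 * 4!=24
Coefficient = 6227020800 / 103680 = 60060

60060


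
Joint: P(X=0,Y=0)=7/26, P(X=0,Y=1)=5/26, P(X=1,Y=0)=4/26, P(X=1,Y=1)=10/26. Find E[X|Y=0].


P(Y=0) = 11/26
E[X|Y=0] = (0*7 + 1*4)/11 = 4/11

4/11


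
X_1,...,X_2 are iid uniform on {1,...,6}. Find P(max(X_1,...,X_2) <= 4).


P(max <= 4) = P(all X_i <= 4) = (P(X_1 <= 4))^2
= (4/6)^2 = (2/3)^2 = 4/9

4/9


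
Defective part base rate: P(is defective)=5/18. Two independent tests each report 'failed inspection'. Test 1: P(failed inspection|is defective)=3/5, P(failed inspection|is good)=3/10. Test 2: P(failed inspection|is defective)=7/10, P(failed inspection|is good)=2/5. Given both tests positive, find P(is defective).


After test 1: P(+) = 3/5*5/18 + 3/10*13/18 = 23/60
P(B|+) = (1/6)/(23/60) = 10/23
After test 2 (use post1 as new prior): P(+) = 7/10*10/23 + 2/5*13/23 = 61/115
P(B|+,+) = (7/23)/(61/115) = 35/61

35/61


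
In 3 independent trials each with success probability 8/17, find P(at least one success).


P(at least one) = 1 - P(none)
P(none) = (1 - 8/17)^3 = (9/17)^3 = 729/4913
P(at least one) = 1 - 729/4913 = 4184/4913

4184/4913


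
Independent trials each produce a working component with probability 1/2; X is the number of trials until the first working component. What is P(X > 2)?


P(X > 2) = P(first 2 trials all fail) = (1-p)^2 = (1/2)^2 = 1/4

1/4


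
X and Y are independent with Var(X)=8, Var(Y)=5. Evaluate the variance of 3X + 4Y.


Independence => Cov(X,Y)=0
Var(3X + 4Y) = 3^2*Var(X) + 4^2*Var(Y)
= 9*8 + 16*5 = 152

152


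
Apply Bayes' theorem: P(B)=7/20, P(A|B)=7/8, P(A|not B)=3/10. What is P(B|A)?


P(A) = P(A|B)P(B) + P(A|B')P(B') = 7/8*7/20 + 3/10*13/20 = 401/800
P(B|A) = P(A|B)P(B)/P(A) = (49/160)/(401/800) = 245/401

245/401


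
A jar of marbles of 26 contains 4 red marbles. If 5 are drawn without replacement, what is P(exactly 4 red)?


P(X=4) = C(4,4)*C(22,1) / C(26,5)
= 1*22 / 65780
= 22/65780 = 1/2990

1/2990


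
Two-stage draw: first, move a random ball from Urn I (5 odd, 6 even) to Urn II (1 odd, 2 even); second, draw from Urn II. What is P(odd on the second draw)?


P(transfer odd) = 5/11; P(transfer even) = 6/11
If odd transferred: Urn II has 2 odd of 4, so P(odd|odd moved) = 1/2
If even transferred: Urn II has 1 odd of 4, so P(odd|even moved) = 1/4
By total probability: P(odd) = 5/11*1/2 + 6/11*1/4 = 4/11

4/11


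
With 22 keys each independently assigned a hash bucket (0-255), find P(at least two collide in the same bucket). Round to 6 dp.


P(all different) = prod((256-i)/256 for i=0..21) = 0.395058
P(at least one match) = 1 - 0.395058 = 0.604942

0.604942


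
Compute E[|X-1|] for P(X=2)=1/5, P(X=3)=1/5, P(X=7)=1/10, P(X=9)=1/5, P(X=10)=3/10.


E[|X-1|] = sum(g(x)*P(x))
= 1*1/5 + 2*1/5 + 6*1/10 + 8*1/5 + 9*3/10
= 11/2

11/2


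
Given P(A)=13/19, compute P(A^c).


P(A') = 1 - P(A) = 1 - 13/19 = 6/19

6/19


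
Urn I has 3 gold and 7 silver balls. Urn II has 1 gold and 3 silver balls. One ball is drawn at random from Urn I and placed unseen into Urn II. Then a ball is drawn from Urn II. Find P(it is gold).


P(transfer gold) = 3/10; P(transfer silver) = 7/10
If gold transferred: Urn II has 2 gold of 5, so P(gold|gold moved) = 2/5
If silver transferred: Urn II has 1 gold of 5, so P(gold|silver moved) = 1/5
By total probability: P(gold) = 3/10*2/5 + 7/10*1/5 = 13/50

13/50


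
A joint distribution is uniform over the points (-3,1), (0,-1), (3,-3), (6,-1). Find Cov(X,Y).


E[X]=3/2, E[Y]=-1, E[XY]=-9/2
Cov(X,Y) = E[XY] - E[X]E[Y] = -9/2 - 3/2*-1 = -3

-3


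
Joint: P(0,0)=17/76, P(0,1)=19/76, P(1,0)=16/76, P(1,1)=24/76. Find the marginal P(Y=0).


P(Y=0) = P(0,0)+P(1,0) = 17/76 + 16/76 = 33/76

33/76


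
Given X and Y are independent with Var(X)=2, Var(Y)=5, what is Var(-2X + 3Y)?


Independence => Cov(X,Y)=0
Var(-2X + 3Y) = (-2)^2*Var(X) + 3^2*Var(Y)
= 4*2 + 9*5 = 53

53


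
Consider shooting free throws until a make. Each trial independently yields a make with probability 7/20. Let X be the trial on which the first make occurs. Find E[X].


For geometric (trials until first success), E[X] = 1/p = 1/(7/20) = 20/7

20/7


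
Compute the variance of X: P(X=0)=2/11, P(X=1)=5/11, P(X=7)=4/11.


E[X] = 3, E[X^2] = 201/11
Var(X) = E[X^2] - (E[X])^2 = 201/11 - (3)^2 = 102/11

102/11


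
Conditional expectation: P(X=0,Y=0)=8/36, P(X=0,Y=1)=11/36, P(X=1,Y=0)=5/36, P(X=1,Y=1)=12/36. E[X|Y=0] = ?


P(Y=0) = 13/36
E[X|Y=0] = (0*8 + 1*5)/13 = 5/13

5/13


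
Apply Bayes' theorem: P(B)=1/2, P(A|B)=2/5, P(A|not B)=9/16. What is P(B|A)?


P(A) = P(A|B)P(B) + P(A|B')P(B') = 2/5*1/2 + 9/16*1/2 = 77/160
P(B|A) = P(A|B)P(B)/P(A) = (1/5)/(77/160) = 32/77

32/77


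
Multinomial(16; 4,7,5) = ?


16! = 20922789888000
Denominator: 4!=24 * 7!=5040 * 5!=120
Coefficient = 20922789888000 / 14515200 = 1441440

1441440


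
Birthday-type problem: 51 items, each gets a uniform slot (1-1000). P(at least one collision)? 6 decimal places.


P(all different) = prod((1000-i)/1000 for i=0..50) = 0.273345
P(at least one match) = 1 - 0.273345 = 0.726655

0.726655


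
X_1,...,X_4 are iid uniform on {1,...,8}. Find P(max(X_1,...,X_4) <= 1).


P(max <= 1) = P(all X_i <= 1) = (P(X_1 <= 1))^4
= (1/8)^4 = 1/4096

1/4096


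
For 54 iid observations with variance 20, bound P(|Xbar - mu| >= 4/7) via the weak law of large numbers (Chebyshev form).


Var(Xbar) = Var(X)/n = 20/54
Chebyshev: P(|Xbar-mu| >= 4/7) <= Var(Xbar)/(4/7)^2 = (10/27)/(16/49) = 245/216
Bound exceeds 1, so trivial bound: 1

1


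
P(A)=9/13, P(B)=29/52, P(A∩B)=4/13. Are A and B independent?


P(A)*P(B) = 9/13*29/52 = 261/676
P(A∩B) = 4/13 != 261/676, so not independent

No, A and B are not independent


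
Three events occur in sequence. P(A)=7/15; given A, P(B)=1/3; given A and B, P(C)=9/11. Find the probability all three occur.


P(A∩B∩C) = P(A) * P(B|A) * P(C|A∩B)
= 7/15 * 1/3 * 9/11
= 7/45 * 9/11 = 7/55

7/55


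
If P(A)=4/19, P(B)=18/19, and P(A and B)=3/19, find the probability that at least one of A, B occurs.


P(A∪B) = P(A) + P(B) - P(A∩B)
= 4/19 + 18/19 - 3/19 = 1

1


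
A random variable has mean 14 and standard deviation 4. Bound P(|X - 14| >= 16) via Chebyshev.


k = 16/4 = 4
Chebyshev: P(|X-mu| >= k*sigma) <= 1/k^2 = 1/4^2 = 1/16

1/16


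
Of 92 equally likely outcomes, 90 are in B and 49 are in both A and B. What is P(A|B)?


P(A|B) = P(A∩B)/P(B) = (49/92)/(90/92) = 49/90

49/90


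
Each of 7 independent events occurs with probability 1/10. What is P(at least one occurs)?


P(at least one) = 1 - P(none)
P(none) = (1 - 1/10)^7 = (9/10)^7 = 4782969/10000000
P(at least one) = 1 - 4782969/10000000 = 5217031/10000000

5217031/10000000


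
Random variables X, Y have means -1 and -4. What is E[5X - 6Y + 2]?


E[5X - 6Y + 2] = 5*E[X] - 6*E[Y] + 2
= (5)*(-1) + (-6)*(-4) + (2)
= -5 + 24 + 2 = 21

21


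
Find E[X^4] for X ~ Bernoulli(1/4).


For Bernoulli: X in {0,1}
E[X^4] = 0^4*(1-1/4) + 1^4*1/4 = 1/4

1/4


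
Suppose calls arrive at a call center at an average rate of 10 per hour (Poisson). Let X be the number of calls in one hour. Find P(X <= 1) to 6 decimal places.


P(X<=1) = e^(-10)*10^0/0! + e^(-10)*10^1/1!
≈ 0.0000453999 + 0.0004539993
= 0.0004993992
≈ 0.000499

0.000499


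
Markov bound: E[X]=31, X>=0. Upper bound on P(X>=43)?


Markov: P(X >= a) <= E[X]/a
P(X >= 43) <= 31/43

31/43


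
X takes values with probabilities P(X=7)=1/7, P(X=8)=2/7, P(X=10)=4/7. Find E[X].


E[X] = sum(x * P(x))
= 7*1/7 + 8*2/7 + 10*4/7
= 9

9


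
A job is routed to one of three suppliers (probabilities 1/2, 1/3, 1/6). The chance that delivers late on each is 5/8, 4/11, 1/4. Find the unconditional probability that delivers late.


P(A) = P(A|B1)P(B1) + P(A|B2)P(B2) + P(A|B3)P(B3)
= 5/8*1/2 + 4/11*1/3 + 1/4*1/6
= 5/16 + 4/33 + 1/24 = 251/528

251/528


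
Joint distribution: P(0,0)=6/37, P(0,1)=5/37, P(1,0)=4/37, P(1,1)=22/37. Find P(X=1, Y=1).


Read from table: P(X=1, Y=1) = 22/37

22/37


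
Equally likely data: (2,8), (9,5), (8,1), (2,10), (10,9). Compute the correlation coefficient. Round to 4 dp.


Cov(X,Y) = -5.1200, Var(X) = 12.1600, Var(Y) = 10.6400
rho = Cov/(sqrt(VarX)*sqrt(VarY)) = -0.4501

-0.4501


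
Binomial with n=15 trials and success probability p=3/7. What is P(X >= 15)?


P(X>=15) = P(X=15)
= 14348907/4747561509943
= 14348907/4747561509943

14348907/4747561509943


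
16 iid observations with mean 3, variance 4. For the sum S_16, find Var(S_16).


By independence, Var(S_n) = n*Var(X_1) = 16*4 = 64

64


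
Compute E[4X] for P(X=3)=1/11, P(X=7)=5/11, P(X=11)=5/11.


E[4X] = sum(g(x)*P(x))
= 12*1/11 + 28*5/11 + 44*5/11
= 372/11

372/11


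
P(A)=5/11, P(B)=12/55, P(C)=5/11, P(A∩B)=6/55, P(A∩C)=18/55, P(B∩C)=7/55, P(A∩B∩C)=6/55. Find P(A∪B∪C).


P(A∪B∪C) = P(A)+P(B)+P(C) - P(AB)-P(AC)-P(BC) + P(ABC)
= 5/11+12/55+5/11 - 6/55-18/55-7/55 + 6/55
= 37/55

37/55


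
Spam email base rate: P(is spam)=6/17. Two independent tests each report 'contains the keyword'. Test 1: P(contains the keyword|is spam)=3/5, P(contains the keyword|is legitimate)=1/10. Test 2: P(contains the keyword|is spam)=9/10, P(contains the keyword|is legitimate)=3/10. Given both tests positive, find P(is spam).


After test 1: P(+) = 3/5*6/17 + 1/10*11/17 = 47/170
P(B|+) = (18/85)/(47/170) = 36/47
After test 2 (use post1 as new prior): P(+) = 9/10*36/47 + 3/10*11/47 = 357/470
P(B|+,+) = (162/235)/(357/470) = 108/119

108/119


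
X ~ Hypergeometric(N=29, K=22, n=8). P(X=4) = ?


P(X=4) = C(22,4)*C(7,4) / C(29,8)
= 7315*35 / 4292145
= 256025/4292145 = 4655/78039

4655/78039


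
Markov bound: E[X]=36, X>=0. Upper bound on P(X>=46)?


Markov: P(X >= a) <= E[X]/a
P(X >= 46) <= 36/46 = 18/23

18/23


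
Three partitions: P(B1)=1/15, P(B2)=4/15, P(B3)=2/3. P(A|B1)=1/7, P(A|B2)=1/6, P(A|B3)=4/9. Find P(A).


P(A) = P(A|B1)P(B1) + P(A|B2)P(B2) + P(A|B3)P(B3)
= 1/7*1/15 + 1/6*4/15 + 4/9*2/3
= 1/105 + 2/45 + 8/27 = 331/945

331/945


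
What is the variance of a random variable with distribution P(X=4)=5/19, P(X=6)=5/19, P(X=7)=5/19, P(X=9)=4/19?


E[X] = 121/19, E[X^2] = 829/19
Var(X) = E[X^2] - (E[X])^2 = 829/19 - (121/19)^2 = 1110/361

1110/361


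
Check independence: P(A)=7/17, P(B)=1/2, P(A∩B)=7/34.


P(A)*P(B) = 7/17*1/2 = 7/34
P(A∩B) = 7/34, which equals P(A)P(B), so independent

Yes, A and B are independent


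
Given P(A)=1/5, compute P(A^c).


P(A') = 1 - P(A) = 1 - 1/5 = 4/5

4/5


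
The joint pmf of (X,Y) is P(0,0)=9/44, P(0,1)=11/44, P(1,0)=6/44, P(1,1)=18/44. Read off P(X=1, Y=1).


Read from table: P(X=1, Y=1) = 18/44 = 9/22

9/22


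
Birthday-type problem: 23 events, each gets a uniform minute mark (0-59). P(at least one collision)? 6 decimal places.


P(all different) = prod((60-i)/60 for i=0..22) = 0.007655
P(at least one match) = 1 - 0.007655 = 0.992345

0.992345


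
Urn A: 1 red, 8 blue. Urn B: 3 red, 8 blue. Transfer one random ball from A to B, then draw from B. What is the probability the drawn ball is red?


P(transfer red) = 1/9; P(transfer blue) = 8/9
If red transferred: Urn II has 4 red of 12, so P(red|red moved) = 1/3
If blue transferred: Urn II has 3 red of 12, so P(red|blue moved) = 1/4
By total probability: P(red) = 1/9*1/3 + 8/9*1/4 = 7/27

7/27


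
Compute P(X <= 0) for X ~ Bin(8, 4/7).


P(X<=0) = P(X=0)
= 6561/5764801
= 6561/5764801

6561/5764801


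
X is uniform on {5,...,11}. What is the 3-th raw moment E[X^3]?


E[X^3] = (1/7) * sum(x^3 for x=5..11)
= 4256/7 = 608

608


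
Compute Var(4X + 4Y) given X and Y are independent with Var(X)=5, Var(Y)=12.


Independence => Cov(X,Y)=0
Var(4X + 4Y) = 4^2*Var(X) + 4^2*Var(Y)
= 16*5 + 16*12 = 272

272


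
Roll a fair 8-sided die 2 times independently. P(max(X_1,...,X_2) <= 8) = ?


P(max <= 8) = P(all X_i <= 8) = (P(X_1 <= 8))^2
= (8/8)^2 = 1^2 = 1

1


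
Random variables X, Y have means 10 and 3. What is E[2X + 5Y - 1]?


E[2X + 5Y - 1] = 2*E[X] + 5*E[Y] - 1
= (2)*(10) + (5)*(3) + (-1)
= 20 + 15 - 1 = 34

34


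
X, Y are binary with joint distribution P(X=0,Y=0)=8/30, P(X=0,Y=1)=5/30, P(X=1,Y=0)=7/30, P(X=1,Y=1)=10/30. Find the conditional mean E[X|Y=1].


P(Y=1) = 15/30
E[X|Y=1] = (0*5 + 1*10)/15 = 10/15 = 2/3

2/3


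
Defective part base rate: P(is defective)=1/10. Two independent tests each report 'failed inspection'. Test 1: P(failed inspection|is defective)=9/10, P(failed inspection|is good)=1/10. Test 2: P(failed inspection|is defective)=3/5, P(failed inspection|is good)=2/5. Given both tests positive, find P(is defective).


After test 1: P(+) = 9/10*1/10 + 1/10*9/10 = 9/50
P(B|+) = (9/100)/(9/50) = 1/2
After test 2 (use post1 as new prior): P(+) = 3/5*1/2 + 2/5*1/2 = 1/2
P(B|+,+) = (3/10)/(1/2) = 3/5

3/5


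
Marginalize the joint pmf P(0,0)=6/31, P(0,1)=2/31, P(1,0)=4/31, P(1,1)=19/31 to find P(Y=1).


P(Y=1) = P(0,1)+P(1,1) = 2/31 + 19/31 = 21/31

21/31


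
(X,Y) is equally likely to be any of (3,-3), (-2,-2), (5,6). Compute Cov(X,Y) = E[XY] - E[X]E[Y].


E[X]=2, E[Y]=1/3, E[XY]=25/3
Cov(X,Y) = E[XY] - E[X]E[Y] = 25/3 - 2*1/3 = 23/3

23/3


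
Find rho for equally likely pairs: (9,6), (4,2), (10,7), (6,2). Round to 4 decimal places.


Cov(X,Y) = 5.1875, Var(X) = 5.6875, Var(Y) = 5.1875
rho = Cov/(sqrt(VarX)*sqrt(VarY)) = 0.9550

0.9550


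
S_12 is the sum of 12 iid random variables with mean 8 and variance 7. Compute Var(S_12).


By independence, Var(S_n) = n*Var(X_1) = 12*7 = 84

84


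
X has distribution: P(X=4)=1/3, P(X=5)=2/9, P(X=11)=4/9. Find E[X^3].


E[X^3] = sum(g(x)*P(x))
= 64*1/3 + 125*2/9 + 1331*4/9
= 1922/3

1922/3


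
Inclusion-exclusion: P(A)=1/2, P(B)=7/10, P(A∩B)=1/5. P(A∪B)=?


P(A∪B) = P(A) + P(B) - P(A∩B)
= 1/2 + 7/10 - 1/5 = 1

1


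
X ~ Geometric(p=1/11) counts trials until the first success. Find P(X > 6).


P(X > 6) = P(first 6 trials all fail) = (1-p)^6 = (10/11)^6 = 1000000/1771561

1000000/1771561


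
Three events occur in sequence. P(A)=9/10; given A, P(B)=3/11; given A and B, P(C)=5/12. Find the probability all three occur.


P(A∩B∩C) = P(A) * P(B|A) * P(C|A∩B)
= 9/10 * 3/11 * 5/12
= 27/110 * 5/12 = 9/88

9/88


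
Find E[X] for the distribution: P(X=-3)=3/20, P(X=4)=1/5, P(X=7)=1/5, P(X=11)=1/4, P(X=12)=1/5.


E[X] = sum(x * P(x))
= -3*3/20 + 4*1/5 + 7*1/5 + 11*1/4 + 12*1/5
= 69/10

69/10


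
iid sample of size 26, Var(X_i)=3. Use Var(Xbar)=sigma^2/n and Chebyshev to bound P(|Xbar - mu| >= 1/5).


Var(Xbar) = Var(X)/n = 3/26
Chebyshev: P(|Xbar-mu| >= 1/5) <= Var(Xbar)/(1/5)^2 = (3/26)/(1/25) = 75/26
Bound exceeds 1, so trivial bound: 1

1


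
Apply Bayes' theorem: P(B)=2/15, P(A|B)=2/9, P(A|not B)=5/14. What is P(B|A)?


P(A) = P(A|B)P(B) + P(A|B')P(B') = 2/9*2/15 + 5/14*13/15 = 641/1890
P(B|A) = P(A|B)P(B)/P(A) = (4/135)/(641/1890) = 56/641

56/641
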